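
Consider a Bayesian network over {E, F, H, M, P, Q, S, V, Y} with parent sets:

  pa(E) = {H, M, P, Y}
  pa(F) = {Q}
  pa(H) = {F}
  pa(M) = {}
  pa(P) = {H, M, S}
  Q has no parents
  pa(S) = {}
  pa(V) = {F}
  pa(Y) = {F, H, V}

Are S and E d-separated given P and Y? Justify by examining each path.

No

Enumerating the 6 paths from S to E and testing each for blocking by {P, Y}:
Path 1: S → P ← M → E
  P is a collider and P is conditioned on, which opens it; M is a fork and M is not conditioned on — no node blocks this path, so it is active.
Path 2: S → P ← H → Y → E
  Y is a chain here and Y is conditioned on, so the path is blocked at Y.
Path 3: S → P ← H ← F → Y → E
  Y is a chain here and Y is conditioned on, so the path is blocked at Y.
Path 4: S → P ← H ← F → V → Y → E
  Y is a chain here and Y is conditioned on, so the path is blocked at Y.
Path 5: S → P ← H → E
  P is a collider and P is conditioned on, which opens it; H is a fork and H is not conditioned on — no node blocks this path, so it is active.
Path 6: S → P → E
  P is a chain here and P is conditioned on, so the path is blocked at P.
Since the path S → P ← M → E is active, S and E are not d-separated given {P, Y}.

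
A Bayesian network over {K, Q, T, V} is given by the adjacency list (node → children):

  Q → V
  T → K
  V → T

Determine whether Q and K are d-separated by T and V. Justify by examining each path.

There is one path between Q and K:
Path 1: Q → V → T → K
  V is a chain here and V is conditioned on, so the path is blocked at V.
Since every path is blocked, d-separation holds.

Yes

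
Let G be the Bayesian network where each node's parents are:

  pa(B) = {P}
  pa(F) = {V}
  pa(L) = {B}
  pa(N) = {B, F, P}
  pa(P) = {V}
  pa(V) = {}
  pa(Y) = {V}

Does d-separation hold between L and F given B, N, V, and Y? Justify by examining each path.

4 paths connect L and F; each must be blocked for d-separation to hold:
  1. L ← B ← P ← V → F — B:chain[blocks]; P:chain[open]; V:fork[blocks] ⇒ blocked
  2. L ← B ← P → N ← F — B:chain[blocks]; P:fork[open]; N:collider[open] ⇒ blocked
  3. L ← B → N ← F — B:fork[blocks]; N:collider[open] ⇒ blocked
  4. L ← B → N ← P ← V → F — B:fork[blocks]; N:collider[open]; P:chain[open]; V:fork[blocks] ⇒ blocked
Every path is blocked, so L and F are d-separated given {B, N, V, Y}.

Yes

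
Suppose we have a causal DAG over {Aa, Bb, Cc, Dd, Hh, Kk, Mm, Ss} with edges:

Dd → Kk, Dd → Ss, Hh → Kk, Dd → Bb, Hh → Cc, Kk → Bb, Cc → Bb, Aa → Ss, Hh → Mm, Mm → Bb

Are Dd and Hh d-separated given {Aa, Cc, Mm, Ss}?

Yes

There are 6 undirected paths between Dd and Hh; checking each against the conditioning set {Aa, Cc, Mm, Ss}:
Path 1: Dd → Bb ← Cc ← Hh
  Bb is a collider here and neither Bb nor any of its descendants is conditioned on, so the collider stays closed — the path is blocked at Bb.
Path 2: Dd → Bb ← Mm ← Hh
  Bb is a collider here and neither Bb nor any of its descendants is conditioned on, so the collider stays closed — the path is blocked at Bb.
Path 3: Dd → Bb ← Kk ← Hh
  Bb is a collider here and neither Bb nor any of its descendants is conditioned on, so the collider stays closed — the path is blocked at Bb.
Path 4: Dd → Kk → Bb ← Cc ← Hh
  Bb is a collider here and neither Bb nor any of its descendants is conditioned on, so the collider stays closed — the path is blocked at Bb.
Path 5: Dd → Kk → Bb ← Mm ← Hh
  Bb is a collider here and neither Bb nor any of its descendants is conditioned on, so the collider stays closed — the path is blocked at Bb.
Path 6: Dd → Kk ← Hh
  Kk is a collider here and neither Kk nor any of its descendants is conditioned on, so the collider stays closed — the path is blocked at Kk.
Every path is blocked, so Dd and Hh are d-separated given {Aa, Cc, Mm, Ss}.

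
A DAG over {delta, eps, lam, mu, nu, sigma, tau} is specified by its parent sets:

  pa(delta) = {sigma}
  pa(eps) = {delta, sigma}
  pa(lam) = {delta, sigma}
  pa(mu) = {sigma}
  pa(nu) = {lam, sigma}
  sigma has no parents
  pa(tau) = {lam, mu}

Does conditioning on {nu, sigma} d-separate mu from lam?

Yes — mu and lam are d-separated given {nu, sigma}.

Enumerating the 5 paths from mu to lam and testing each for blocking by {nu, sigma}:
Path 1: mu ← sigma → eps ← delta → lam
  sigma is a fork here and sigma is conditioned on, so the path is blocked at sigma.
Path 2: mu ← sigma → nu ← lam
  sigma is a fork here and sigma is conditioned on, so the path is blocked at sigma.
Path 3: mu ← sigma → delta → lam
  sigma is a fork here and sigma is conditioned on, so the path is blocked at sigma.
Path 4: mu ← sigma → lam
  sigma is a fork here and sigma is conditioned on, so the path is blocked at sigma.
Path 5: mu → tau ← lam
  tau is a collider here and neither tau nor any of its descendants is conditioned on, so the collider stays closed — the path is blocked at tau.
All paths are blocked; mu ⊥ lam | {nu, sigma} holds.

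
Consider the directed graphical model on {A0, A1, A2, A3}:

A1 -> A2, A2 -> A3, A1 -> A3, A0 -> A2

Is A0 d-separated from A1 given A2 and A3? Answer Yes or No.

2 paths connect A0 and A1; each must be blocked for d-separation to hold:
Path 1: A0 → A2 ← A1
  A2 is a collider and A2 is conditioned on, which opens it — no node blocks this path, so it is active.
Path 2: A0 → A2 → A3 ← A1
  A2 is a chain here and A2 is conditioned on, so the path is blocked at A2.
Because an active path exists, A0 and A1 are not d-separated.

No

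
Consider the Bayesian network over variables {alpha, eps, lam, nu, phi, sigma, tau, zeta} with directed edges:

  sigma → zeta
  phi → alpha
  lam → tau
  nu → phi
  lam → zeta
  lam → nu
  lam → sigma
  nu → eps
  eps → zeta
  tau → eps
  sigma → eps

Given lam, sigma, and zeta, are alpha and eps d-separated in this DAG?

Enumerating the 6 paths from alpha to eps and testing each for blocking by {lam, sigma, zeta}:
Path 1: alpha ← phi ← nu ← lam → zeta ← sigma → eps
  lam is a fork here and lam is conditioned on, so the path is blocked at lam.
Path 2: alpha ← phi ← nu ← lam → zeta ← eps
  lam is a fork here and lam is conditioned on, so the path is blocked at lam.
Path 3: alpha ← phi ← nu ← lam → tau → eps
  lam is a fork here and lam is conditioned on, so the path is blocked at lam.
Path 4: alpha ← phi ← nu ← lam → sigma → zeta ← eps
  lam is a fork here and lam is conditioned on, so the path is blocked at lam.
Path 5: alpha ← phi ← nu ← lam → sigma → eps
  lam is a fork here and lam is conditioned on, so the path is blocked at lam.
Path 6: alpha ← phi ← nu → eps
  phi is a chain and phi is not conditioned on; nu is a fork and nu is not conditioned on — no node blocks this path, so it is active.
Because an active path exists, alpha and eps are not d-separated.

No — alpha and eps are not d-separated given {lam, sigma, zeta}.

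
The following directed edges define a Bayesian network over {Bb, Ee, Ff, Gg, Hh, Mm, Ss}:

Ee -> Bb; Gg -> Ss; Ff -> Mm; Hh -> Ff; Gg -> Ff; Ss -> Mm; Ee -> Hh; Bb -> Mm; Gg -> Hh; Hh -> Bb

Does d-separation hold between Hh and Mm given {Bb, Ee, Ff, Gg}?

6 paths connect Hh and Mm; each must be blocked for d-separation to hold:
Path 1: Hh → Ff → Mm
  Ff is a chain here and Ff is conditioned on, so the path is blocked at Ff.
Path 2: Hh → Ff ← Gg → Ss → Mm
  Gg is a fork here and Gg is conditioned on, so the path is blocked at Gg.
Path 3: Hh ← Gg → Ff → Mm
  Gg is a fork here and Gg is conditioned on, so the path is blocked at Gg.
Path 4: Hh ← Gg → Ss → Mm
  Gg is a fork here and Gg is conditioned on, so the path is blocked at Gg.
Path 5: Hh ← Ee → Bb → Mm
  Ee is a fork here and Ee is conditioned on, so the path is blocked at Ee.
Path 6: Hh → Bb → Mm
  Bb is a chain here and Bb is conditioned on, so the path is blocked at Bb.
Every path is blocked, so Hh and Mm are d-separated given {Bb, Ee, Ff, Gg}.

Yes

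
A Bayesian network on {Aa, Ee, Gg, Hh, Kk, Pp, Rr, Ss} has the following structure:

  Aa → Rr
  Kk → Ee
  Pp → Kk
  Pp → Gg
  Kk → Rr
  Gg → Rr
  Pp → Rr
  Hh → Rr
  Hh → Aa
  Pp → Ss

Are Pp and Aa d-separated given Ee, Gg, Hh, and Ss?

We examine all 6 paths between Pp and Aa:
Path 1: Pp → Gg → Rr ← Hh → Aa
  Gg is a chain here and Gg is conditioned on, so the path is blocked at Gg.
Path 2: Pp → Gg → Rr ← Aa
  Gg is a chain here and Gg is conditioned on, so the path is blocked at Gg.
Path 3: Pp → Rr ← Hh → Aa
  Rr is a collider here and neither Rr nor any of its descendants is conditioned on, so the collider stays closed — the path is blocked at Rr.
Path 4: Pp → Rr ← Aa
  Rr is a collider here and neither Rr nor any of its descendants is conditioned on, so the collider stays closed — the path is blocked at Rr.
Path 5: Pp → Kk → Rr ← Hh → Aa
  Rr is a collider here and neither Rr nor any of its descendants is conditioned on, so the collider stays closed — the path is blocked at Rr.
Path 6: Pp → Kk → Rr ← Aa
  Rr is a collider here and neither Rr nor any of its descendants is conditioned on, so the collider stays closed — the path is blocked at Rr.
Since every path is blocked, d-separation holds.

Yes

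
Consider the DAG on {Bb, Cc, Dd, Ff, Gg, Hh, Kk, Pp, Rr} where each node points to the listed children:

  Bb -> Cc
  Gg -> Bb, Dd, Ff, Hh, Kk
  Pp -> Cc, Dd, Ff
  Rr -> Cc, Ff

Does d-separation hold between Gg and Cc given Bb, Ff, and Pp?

No

5 paths connect Gg and Cc; each must be blocked for d-separation to hold:
Path 1: Gg → Dd ← Pp → Cc
  Dd is a collider here and neither Dd nor any of its descendants is conditioned on, so the collider stays closed — the path is blocked at Dd.
Path 2: Gg → Dd ← Pp → Ff ← Rr → Cc
  Dd is a collider here and neither Dd nor any of its descendants is conditioned on, so the collider stays closed — the path is blocked at Dd.
Path 3: Gg → Ff ← Pp → Cc
  Pp is a fork here and Pp is conditioned on, so the path is blocked at Pp.
Path 4: Gg → Ff ← Rr → Cc
  Ff is a collider and Ff is conditioned on, which opens it; Rr is a fork and Rr is not conditioned on — no node blocks this path, so it is active.
Path 5: Gg → Bb → Cc
  Bb is a chain here and Bb is conditioned on, so the path is blocked at Bb.
At least one path is unblocked, so d-separation fails.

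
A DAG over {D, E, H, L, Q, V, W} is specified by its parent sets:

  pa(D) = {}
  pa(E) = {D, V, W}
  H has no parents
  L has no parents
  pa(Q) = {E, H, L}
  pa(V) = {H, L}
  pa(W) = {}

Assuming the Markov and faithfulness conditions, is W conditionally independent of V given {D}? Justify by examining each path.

Enumerating the 3 paths from W to V and testing each for blocking by {D}:
Path 1: W → E ← V
  E is a collider here and neither E nor any of its descendants is conditioned on, so the collider stays closed — the path is blocked at E.
Path 2: W → E → Q ← H → V
  Q is a collider here and neither Q nor any of its descendants is conditioned on, so the collider stays closed — the path is blocked at Q.
Path 3: W → E → Q ← L → V
  Q is a collider here and neither Q nor any of its descendants is conditioned on, so the collider stays closed — the path is blocked at Q.
All paths are blocked; W ⊥ V | {D} holds.

Yes — W and V are d-separated given {D}.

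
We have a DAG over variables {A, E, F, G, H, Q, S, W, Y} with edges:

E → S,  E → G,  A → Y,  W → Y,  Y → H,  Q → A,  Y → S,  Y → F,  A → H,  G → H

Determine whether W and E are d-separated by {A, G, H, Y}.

3 paths connect W and E; each must be blocked for d-separation to hold:
Path 1: W → Y → H ← G ← E
  Y is a chain here and Y is conditioned on, so the path is blocked at Y.
Path 2: W → Y ← A → H ← G ← E
  A is a fork here and A is conditioned on, so the path is blocked at A.
Path 3: W → Y → S ← E
  Y is a chain here and Y is conditioned on, so the path is blocked at Y.
All paths are blocked; W ⊥ E | {A, G, H, Y} holds.

Yes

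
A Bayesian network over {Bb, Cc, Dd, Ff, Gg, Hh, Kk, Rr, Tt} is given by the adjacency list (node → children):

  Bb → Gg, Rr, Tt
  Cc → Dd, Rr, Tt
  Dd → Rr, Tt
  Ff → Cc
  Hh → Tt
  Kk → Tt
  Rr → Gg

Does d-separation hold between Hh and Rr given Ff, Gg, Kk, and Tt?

We examine all 6 paths between Hh and Rr:
Path 1: Hh → Tt ← Cc → Rr
  Tt is a collider and Tt is conditioned on, which opens it; Cc is a fork and Cc is not conditioned on — no node blocks this path, so it is active.
Path 2: Hh → Tt ← Cc → Dd → Rr
  Tt is a collider and Tt is conditioned on, which opens it; Cc is a fork and Cc is not conditioned on; Dd is a chain and Dd is not conditioned on — no node blocks this path, so it is active.
Path 3: Hh → Tt ← Bb → Rr
  Tt is a collider and Tt is conditioned on, which opens it; Bb is a fork and Bb is not conditioned on — no node blocks this path, so it is active.
Path 4: Hh → Tt ← Bb → Gg ← Rr
  Tt is a collider and Tt is conditioned on, which opens it; Bb is a fork and Bb is not conditioned on; Gg is a collider and Gg is conditioned on, which opens it — no node blocks this path, so it is active.
Path 5: Hh → Tt ← Dd ← Cc → Rr
  Tt is a collider and Tt is conditioned on, which opens it; Dd is a chain and Dd is not conditioned on; Cc is a fork and Cc is not conditioned on — no node blocks this path, so it is active.
Path 6: Hh → Tt ← Dd → Rr
  Tt is a collider and Tt is conditioned on, which opens it; Dd is a fork and Dd is not conditioned on — no node blocks this path, so it is active.
At least one path is unblocked, so d-separation fails.

No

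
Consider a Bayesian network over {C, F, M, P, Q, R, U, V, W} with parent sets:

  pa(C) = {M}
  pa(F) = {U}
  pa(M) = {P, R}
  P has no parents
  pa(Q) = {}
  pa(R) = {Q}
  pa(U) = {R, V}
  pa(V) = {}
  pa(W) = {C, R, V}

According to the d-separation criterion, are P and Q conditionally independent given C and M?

No

We examine all 3 paths between P and Q:
Path 1: P → M ← R ← Q
  M is a collider and M is conditioned on, which opens it; R is a chain and R is not conditioned on — no node blocks this path, so it is active.
Path 2: P → M → C → W ← V → U ← R ← Q
  M is a chain here and M is conditioned on, so the path is blocked at M.
Path 3: P → M → C → W ← R ← Q
  M is a chain here and M is conditioned on, so the path is blocked at M.
Because an active path exists, P and Q are not d-separated.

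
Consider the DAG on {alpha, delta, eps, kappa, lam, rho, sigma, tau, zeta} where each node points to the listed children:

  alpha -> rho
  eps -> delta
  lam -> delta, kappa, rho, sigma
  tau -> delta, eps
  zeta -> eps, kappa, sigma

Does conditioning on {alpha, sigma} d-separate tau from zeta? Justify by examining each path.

Yes — tau and zeta are d-separated given {alpha, sigma}.

Enumerating the 6 paths from tau to zeta and testing each for blocking by {alpha, sigma}:
Path 1: tau → delta ← eps ← zeta
  delta is a collider here and neither delta nor any of its descendants is conditioned on, so the collider stays closed — the path is blocked at delta.
Path 2: tau → delta ← lam → sigma ← zeta
  delta is a collider here and neither delta nor any of its descendants is conditioned on, so the collider stays closed — the path is blocked at delta.
Path 3: tau → delta ← lam → kappa ← zeta
  delta is a collider here and neither delta nor any of its descendants is conditioned on, so the collider stays closed — the path is blocked at delta.
Path 4: tau → eps → delta ← lam → sigma ← zeta
  delta is a collider here and neither delta nor any of its descendants is conditioned on, so the collider stays closed — the path is blocked at delta.
Path 5: tau → eps → delta ← lam → kappa ← zeta
  delta is a collider here and neither delta nor any of its descendants is conditioned on, so the collider stays closed — the path is blocked at delta.
Path 6: tau → eps ← zeta
  eps is a collider here and neither eps nor any of its descendants is conditioned on, so the collider stays closed — the path is blocked at eps.
Since every path is blocked, d-separation holds.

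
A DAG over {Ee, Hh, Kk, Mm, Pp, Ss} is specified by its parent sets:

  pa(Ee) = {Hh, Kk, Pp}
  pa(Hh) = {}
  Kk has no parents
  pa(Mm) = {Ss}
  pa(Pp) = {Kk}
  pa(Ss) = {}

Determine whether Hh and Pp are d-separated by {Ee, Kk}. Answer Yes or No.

We examine all 2 paths between Hh and Pp:
Path 1: Hh → Ee ← Kk → Pp
  Kk is a fork here and Kk is conditioned on, so the path is blocked at Kk.
Path 2: Hh → Ee ← Pp
  Ee is a collider and Ee is conditioned on, which opens it — no node blocks this path, so it is active.
Because an active path exists, Hh and Pp are not d-separated.

No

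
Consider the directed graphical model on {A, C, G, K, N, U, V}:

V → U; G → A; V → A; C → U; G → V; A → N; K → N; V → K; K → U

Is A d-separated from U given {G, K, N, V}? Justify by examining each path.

Yes

There are 6 undirected paths between A and U; checking each against the conditioning set {G, K, N, V}:
Path 1: A ← G → V → U
  G is a fork here and G is conditioned on, so the path is blocked at G.
Path 2: A ← G → V → K → U
  G is a fork here and G is conditioned on, so the path is blocked at G.
Path 3: A ← V → U
  V is a fork here and V is conditioned on, so the path is blocked at V.
Path 4: A ← V → K → U
  V is a fork here and V is conditioned on, so the path is blocked at V.
Path 5: A → N ← K ← V → U
  K is a chain here and K is conditioned on, so the path is blocked at K.
Path 6: A → N ← K → U
  K is a fork here and K is conditioned on, so the path is blocked at K.
All paths are blocked; A ⊥ U | {G, K, N, V} holds.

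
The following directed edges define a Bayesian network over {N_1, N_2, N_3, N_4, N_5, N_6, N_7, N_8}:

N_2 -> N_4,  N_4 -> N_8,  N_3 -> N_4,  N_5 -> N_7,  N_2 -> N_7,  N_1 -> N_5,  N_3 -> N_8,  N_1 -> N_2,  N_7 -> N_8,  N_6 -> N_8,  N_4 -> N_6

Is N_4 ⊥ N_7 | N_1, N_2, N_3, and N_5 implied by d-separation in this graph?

There are 5 undirected paths between N_4 and N_7; checking each against the conditioning set {N_1, N_2, N_3, N_5}:
Path 1: N_4 → N_8 ← N_7
  N_8 is a collider here and neither N_8 nor any of its descendants is conditioned on, so the collider stays closed — the path is blocked at N_8.
Path 2: N_4 ← N_3 → N_8 ← N_7
  N_3 is a fork here and N_3 is conditioned on, so the path is blocked at N_3.
Path 3: N_4 → N_6 → N_8 ← N_7
  N_8 is a collider here and neither N_8 nor any of its descendants is conditioned on, so the collider stays closed — the path is blocked at N_8.
Path 4: N_4 ← N_2 ← N_1 → N_5 → N_7
  N_2 is a chain here and N_2 is conditioned on, so the path is blocked at N_2.
Path 5: N_4 ← N_2 → N_7
  N_2 is a fork here and N_2 is conditioned on, so the path is blocked at N_2.
Since every path is blocked, d-separation holds.

Yes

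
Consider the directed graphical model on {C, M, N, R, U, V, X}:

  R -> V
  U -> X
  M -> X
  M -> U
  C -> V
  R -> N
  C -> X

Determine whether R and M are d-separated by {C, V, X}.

2 paths connect R and M; each must be blocked for d-separation to hold:
Path 1: R → V ← C → X ← U ← M
  C is a fork here and C is conditioned on, so the path is blocked at C.
Path 2: R → V ← C → X ← M
  C is a fork here and C is conditioned on, so the path is blocked at C.
Every path is blocked, so R and M are d-separated given {C, V, X}.

Yes — R and M are d-separated given {C, V, X}.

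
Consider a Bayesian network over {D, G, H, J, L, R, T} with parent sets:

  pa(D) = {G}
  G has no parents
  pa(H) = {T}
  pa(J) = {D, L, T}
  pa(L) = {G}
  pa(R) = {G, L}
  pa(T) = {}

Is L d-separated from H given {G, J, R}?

We examine all 3 paths between L and H:
Path 1: L → R ← G → D → J ← T → H
  G is a fork here and G is conditioned on, so the path is blocked at G.
Path 2: L ← G → D → J ← T → H
  G is a fork here and G is conditioned on, so the path is blocked at G.
Path 3: L → J ← T → H
  J is a collider and J is conditioned on, which opens it; T is a fork and T is not conditioned on — no node blocks this path, so it is active.
At least one path is unblocked, so d-separation fails.

No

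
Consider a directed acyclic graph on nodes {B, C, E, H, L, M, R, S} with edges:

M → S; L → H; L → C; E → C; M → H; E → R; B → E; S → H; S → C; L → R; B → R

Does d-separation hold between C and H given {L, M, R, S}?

Yes — C and H are d-separated given {L, M, R, S}.

Enumerating the 5 paths from C to H and testing each for blocking by {L, M, R, S}:
  1. C ← L → H — L:fork[blocks] ⇒ blocked
  2. C ← E → R ← L → H — E:fork[open]; R:collider[open]; L:fork[blocks] ⇒ blocked
  3. C ← E ← B → R ← L → H — E:chain[open]; B:fork[open]; R:collider[open]; L:fork[blocks] ⇒ blocked
  4. C ← S → H — S:fork[blocks] ⇒ blocked
  5. C ← S ← M → H — S:chain[blocks]; M:fork[blocks] ⇒ blocked
Every path is blocked, so C and H are d-separated given {L, M, R, S}.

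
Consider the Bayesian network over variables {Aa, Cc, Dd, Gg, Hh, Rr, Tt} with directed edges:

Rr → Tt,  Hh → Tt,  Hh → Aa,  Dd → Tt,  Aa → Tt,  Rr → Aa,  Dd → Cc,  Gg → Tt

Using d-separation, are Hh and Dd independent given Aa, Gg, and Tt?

No

We examine all 3 paths between Hh and Dd:
Path 1: Hh → Aa → Tt ← Dd
  Aa is a chain here and Aa is conditioned on, so the path is blocked at Aa.
Path 2: Hh → Aa ← Rr → Tt ← Dd
  Aa is a collider and Aa is conditioned on, which opens it; Rr is a fork and Rr is not conditioned on; Tt is a collider and Tt is conditioned on, which opens it — no node blocks this path, so it is active.
Path 3: Hh → Tt ← Dd
  Tt is a collider and Tt is conditioned on, which opens it — no node blocks this path, so it is active.
Since the path Hh → Aa ← Rr → Tt ← Dd is active, Hh and Dd are not d-separated given {Aa, Gg, Tt}.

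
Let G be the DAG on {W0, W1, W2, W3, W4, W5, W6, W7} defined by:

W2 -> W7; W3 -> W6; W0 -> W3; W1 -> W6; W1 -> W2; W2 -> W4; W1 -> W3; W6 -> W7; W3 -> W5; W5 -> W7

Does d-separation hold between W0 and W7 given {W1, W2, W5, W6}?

Yes

There are 5 undirected paths between W0 and W7; checking each against the conditioning set {W1, W2, W5, W6}:
  1. W0 → W3 → W6 → W7 — W3:chain[open]; W6:chain[blocks] ⇒ blocked
  2. W0 → W3 → W6 ← W1 → W2 → W7 — W3:chain[open]; W6:collider[open]; W1:fork[blocks]; W2:chain[blocks] ⇒ blocked
  3. W0 → W3 ← W1 → W6 → W7 — W3:collider[open]; W1:fork[blocks]; W6:chain[blocks] ⇒ blocked
  4. W0 → W3 ← W1 → W2 → W7 — W3:collider[open]; W1:fork[blocks]; W2:chain[blocks] ⇒ blocked
  5. W0 → W3 → W5 → W7 — W3:chain[open]; W5:chain[blocks] ⇒ blocked
All paths are blocked; W0 ⊥ W7 | {W1, W2, W5, W6} holds.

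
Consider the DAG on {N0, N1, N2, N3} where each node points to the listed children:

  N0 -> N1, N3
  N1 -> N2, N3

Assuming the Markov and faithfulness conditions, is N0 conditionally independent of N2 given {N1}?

Yes — N0 and N2 are d-separated given {N1}.

We examine all 2 paths between N0 and N2:
  1. N0 → N1 → N2 — N1:chain[blocks] ⇒ blocked
  2. N0 → N3 ← N1 → N2 — N3:collider[blocks]; N1:fork[blocks] ⇒ blocked
All paths are blocked; N0 ⊥ N2 | {N1} holds.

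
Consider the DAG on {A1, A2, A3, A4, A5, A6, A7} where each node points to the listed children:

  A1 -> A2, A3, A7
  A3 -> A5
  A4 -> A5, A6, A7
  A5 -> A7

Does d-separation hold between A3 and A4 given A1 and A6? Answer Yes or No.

We examine all 4 paths between A3 and A4:
  1. A3 ← A1 → A7 ← A5 ← A4 — A1:fork[blocks]; A7:collider[blocks]; A5:chain[open] ⇒ blocked
  2. A3 ← A1 → A7 ← A4 — A1:fork[blocks]; A7:collider[blocks] ⇒ blocked
  3. A3 → A5 → A7 ← A4 — A5:chain[open]; A7:collider[blocks] ⇒ blocked
  4. A3 → A5 ← A4 — A5:collider[blocks] ⇒ blocked
Since every path is blocked, d-separation holds.

Yes — A3 and A4 are d-separated given {A1, A6}.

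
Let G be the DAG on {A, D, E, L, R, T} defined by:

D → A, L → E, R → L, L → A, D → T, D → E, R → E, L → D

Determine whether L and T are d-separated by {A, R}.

No — L and T are not d-separated given {A, R}.

4 paths connect L and T; each must be blocked for d-separation to hold:
Path 1: L → D → T
  D is a chain and D is not conditioned on — no node blocks this path, so it is active.
Path 2: L → E ← D → T
  E is a collider here and neither E nor any of its descendants is conditioned on, so the collider stays closed — the path is blocked at E.
Path 3: L → A ← D → T
  A is a collider and A is conditioned on, which opens it; D is a fork and D is not conditioned on — no node blocks this path, so it is active.
Path 4: L ← R → E ← D → T
  R is a fork here and R is conditioned on, so the path is blocked at R.
Because an active path exists, L and T are not d-separated.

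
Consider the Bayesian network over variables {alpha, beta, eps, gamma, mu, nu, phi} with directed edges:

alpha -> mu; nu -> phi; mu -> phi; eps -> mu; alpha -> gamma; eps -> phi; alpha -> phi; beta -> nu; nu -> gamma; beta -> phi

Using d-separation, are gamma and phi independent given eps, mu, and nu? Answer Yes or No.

5 paths connect gamma and phi; each must be blocked for d-separation to hold:
Path 1: gamma ← nu ← beta → phi
  nu is a chain here and nu is conditioned on, so the path is blocked at nu.
Path 2: gamma ← nu → phi
  nu is a fork here and nu is conditioned on, so the path is blocked at nu.
Path 3: gamma ← alpha → phi
  alpha is a fork and alpha is not conditioned on — no node blocks this path, so it is active.
Path 4: gamma ← alpha → mu ← eps → phi
  eps is a fork here and eps is conditioned on, so the path is blocked at eps.
Path 5: gamma ← alpha → mu → phi
  mu is a chain here and mu is conditioned on, so the path is blocked at mu.
Since the path gamma ← alpha → phi is active, gamma and phi are not d-separated given {eps, mu, nu}.

No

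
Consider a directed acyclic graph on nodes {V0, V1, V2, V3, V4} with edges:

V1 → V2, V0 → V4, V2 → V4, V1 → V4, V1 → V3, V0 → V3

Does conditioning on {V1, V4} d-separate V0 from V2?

4 paths connect V0 and V2; each must be blocked for d-separation to hold:
Path 1: V0 → V4 ← V1 → V2
  V1 is a fork here and V1 is conditioned on, so the path is blocked at V1.
Path 2: V0 → V4 ← V2
  V4 is a collider and V4 is conditioned on, which opens it — no node blocks this path, so it is active.
Path 3: V0 → V3 ← V1 → V2
  V3 is a collider here and neither V3 nor any of its descendants is conditioned on, so the collider stays closed — the path is blocked at V3.
Path 4: V0 → V3 ← V1 → V4 ← V2
  V3 is a collider here and neither V3 nor any of its descendants is conditioned on, so the collider stays closed — the path is blocked at V3.
Because an active path exists, V0 and V2 are not d-separated.

No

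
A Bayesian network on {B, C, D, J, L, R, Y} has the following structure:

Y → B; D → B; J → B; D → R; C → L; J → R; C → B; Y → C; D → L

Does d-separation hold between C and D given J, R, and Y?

Enumerating the 5 paths from C to D and testing each for blocking by {J, R, Y}:
Path 1: C → B ← J → R ← D
  B is a collider here and neither B nor any of its descendants is conditioned on, so the collider stays closed — the path is blocked at B.
Path 2: C → B ← D
  B is a collider here and neither B nor any of its descendants is conditioned on, so the collider stays closed — the path is blocked at B.
Path 3: C → L ← D
  L is a collider here and neither L nor any of its descendants is conditioned on, so the collider stays closed — the path is blocked at L.
Path 4: C ← Y → B ← J → R ← D
  Y is a fork here and Y is conditioned on, so the path is blocked at Y.
Path 5: C ← Y → B ← D
  Y is a fork here and Y is conditioned on, so the path is blocked at Y.
Since every path is blocked, d-separation holds.

Yes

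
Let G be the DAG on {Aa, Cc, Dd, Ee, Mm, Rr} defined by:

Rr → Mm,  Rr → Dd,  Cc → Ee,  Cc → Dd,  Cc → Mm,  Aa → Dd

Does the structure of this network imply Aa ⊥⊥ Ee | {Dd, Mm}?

There are 2 undirected paths between Aa and Ee; checking each against the conditioning set {Dd, Mm}:
Path 1: Aa → Dd ← Rr → Mm ← Cc → Ee
  Dd is a collider and Dd is conditioned on, which opens it; Rr is a fork and Rr is not conditioned on; Mm is a collider and Mm is conditioned on, which opens it; Cc is a fork and Cc is not conditioned on — no node blocks this path, so it is active.
Path 2: Aa → Dd ← Cc → Ee
  Dd is a collider and Dd is conditioned on, which opens it; Cc is a fork and Cc is not conditioned on — no node blocks this path, so it is active.
Because an active path exists, Aa and Ee are not d-separated.

No — Aa and Ee are not d-separated given {Dd, Mm}.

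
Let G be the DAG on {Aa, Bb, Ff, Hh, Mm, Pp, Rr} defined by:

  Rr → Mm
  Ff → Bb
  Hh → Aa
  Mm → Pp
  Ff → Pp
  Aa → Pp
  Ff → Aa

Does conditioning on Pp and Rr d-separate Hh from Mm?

We examine all 2 paths between Hh and Mm:
  1. Hh → Aa → Pp ← Mm — Aa:chain[open]; Pp:collider[open] ⇒ active
  2. Hh → Aa ← Ff → Pp ← Mm — Aa:collider[open]; Ff:fork[open]; Pp:collider[open] ⇒ active
Since the path Hh → Aa → Pp ← Mm is active, Hh and Mm are not d-separated given {Pp, Rr}.

No — Hh and Mm are not d-separated given {Pp, Rr}.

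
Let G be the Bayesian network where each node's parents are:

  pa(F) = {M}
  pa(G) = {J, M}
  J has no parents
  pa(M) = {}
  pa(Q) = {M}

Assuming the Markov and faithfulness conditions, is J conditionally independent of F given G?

No

The only undirected path from J to F is:
Path 1: J → G ← M → F
  G is a collider and G is conditioned on, which opens it; M is a fork and M is not conditioned on — no node blocks this path, so it is active.
Since the path J → G ← M → F is active, J and F are not d-separated given {G}.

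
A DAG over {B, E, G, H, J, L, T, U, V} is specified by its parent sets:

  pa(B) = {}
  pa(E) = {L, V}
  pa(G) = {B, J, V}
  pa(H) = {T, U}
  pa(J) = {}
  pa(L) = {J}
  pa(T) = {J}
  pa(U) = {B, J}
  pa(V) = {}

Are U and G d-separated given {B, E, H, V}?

No

5 paths connect U and G; each must be blocked for d-separation to hold:
Path 1: U ← J → G
  J is a fork and J is not conditioned on — no node blocks this path, so it is active.
Path 2: U ← J → L → E ← V → G
  V is a fork here and V is conditioned on, so the path is blocked at V.
Path 3: U → H ← T ← J → G
  H is a collider and H is conditioned on, which opens it; T is a chain and T is not conditioned on; J is a fork and J is not conditioned on — no node blocks this path, so it is active.
Path 4: U → H ← T ← J → L → E ← V → G
  V is a fork here and V is conditioned on, so the path is blocked at V.
Path 5: U ← B → G
  B is a fork here and B is conditioned on, so the path is blocked at B.
Since the path U ← J → G is active, U and G are not d-separated given {B, E, H, V}.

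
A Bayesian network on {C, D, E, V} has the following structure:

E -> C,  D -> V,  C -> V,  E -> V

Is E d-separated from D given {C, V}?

No

There are 2 undirected paths between E and D; checking each against the conditioning set {C, V}:
  1. E → V ← D — V:collider[open] ⇒ active
  2. E → C → V ← D — C:chain[blocks]; V:collider[open] ⇒ blocked
Because an active path exists, E and D are not d-separated.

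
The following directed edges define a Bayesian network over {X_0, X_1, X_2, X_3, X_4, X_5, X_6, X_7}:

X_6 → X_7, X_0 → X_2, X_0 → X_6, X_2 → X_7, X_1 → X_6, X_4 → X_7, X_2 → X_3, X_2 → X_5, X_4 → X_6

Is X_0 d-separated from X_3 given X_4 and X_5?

There are 3 undirected paths between X_0 and X_3; checking each against the conditioning set {X_4, X_5}:
Path 1: X_0 → X_2 → X_3
  X_2 is a chain and X_2 is not conditioned on — no node blocks this path, so it is active.
Path 2: X_0 → X_6 → X_7 ← X_2 → X_3
  X_7 is a collider here and neither X_7 nor any of its descendants is conditioned on, so the collider stays closed — the path is blocked at X_7.
Path 3: X_0 → X_6 ← X_4 → X_7 ← X_2 → X_3
  X_6 is a collider here and neither X_6 nor any of its descendants is conditioned on, so the collider stays closed — the path is blocked at X_6.
At least one path is unblocked, so d-separation fails.

No — X_0 and X_3 are not d-separated given {X_4, X_5}.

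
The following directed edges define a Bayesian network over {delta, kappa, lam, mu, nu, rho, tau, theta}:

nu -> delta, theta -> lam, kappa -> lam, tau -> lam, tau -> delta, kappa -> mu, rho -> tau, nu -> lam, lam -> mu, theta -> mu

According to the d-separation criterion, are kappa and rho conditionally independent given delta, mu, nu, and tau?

Enumerating the 6 paths from kappa to rho and testing each for blocking by {delta, mu, nu, tau}:
Path 1: kappa → lam ← nu → delta ← tau ← rho
  nu is a fork here and nu is conditioned on, so the path is blocked at nu.
Path 2: kappa → lam ← tau ← rho
  tau is a chain here and tau is conditioned on, so the path is blocked at tau.
Path 3: kappa → mu ← lam ← nu → delta ← tau ← rho
  nu is a fork here and nu is conditioned on, so the path is blocked at nu.
Path 4: kappa → mu ← lam ← tau ← rho
  tau is a chain here and tau is conditioned on, so the path is blocked at tau.
Path 5: kappa → mu ← theta → lam ← nu → delta ← tau ← rho
  nu is a fork here and nu is conditioned on, so the path is blocked at nu.
Path 6: kappa → mu ← theta → lam ← tau ← rho
  tau is a chain here and tau is conditioned on, so the path is blocked at tau.
Since every path is blocked, d-separation holds.

Yes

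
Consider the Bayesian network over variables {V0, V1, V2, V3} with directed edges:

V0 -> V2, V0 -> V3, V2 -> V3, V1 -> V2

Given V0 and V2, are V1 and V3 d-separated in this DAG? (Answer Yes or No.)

There are 2 undirected paths between V1 and V3; checking each against the conditioning set {V0, V2}:
Path 1: V1 → V2 ← V0 → V3
  V0 is a fork here and V0 is conditioned on, so the path is blocked at V0.
Path 2: V1 → V2 → V3
  V2 is a chain here and V2 is conditioned on, so the path is blocked at V2.
Since every path is blocked, d-separation holds.

Yes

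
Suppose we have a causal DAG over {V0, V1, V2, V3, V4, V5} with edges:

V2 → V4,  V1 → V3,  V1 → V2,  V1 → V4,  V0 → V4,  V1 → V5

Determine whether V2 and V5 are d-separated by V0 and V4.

No

Enumerating the 2 paths from V2 to V5 and testing each for blocking by {V0, V4}:
  1. V2 ← V1 → V5 — V1:fork[open] ⇒ active
  2. V2 → V4 ← V1 → V5 — V4:collider[open]; V1:fork[open] ⇒ active
Since the path V2 ← V1 → V5 is active, V2 and V5 are not d-separated given {V0, V4}.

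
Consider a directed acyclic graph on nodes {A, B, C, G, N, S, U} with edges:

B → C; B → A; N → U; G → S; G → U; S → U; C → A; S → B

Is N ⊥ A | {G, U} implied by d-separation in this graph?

No

Enumerating the 4 paths from N to A and testing each for blocking by {G, U}:
Path 1: N → U ← G → S → B → C → A
  G is a fork here and G is conditioned on, so the path is blocked at G.
Path 2: N → U ← G → S → B → A
  G is a fork here and G is conditioned on, so the path is blocked at G.
Path 3: N → U ← S → B → C → A
  U is a collider and U is conditioned on, which opens it; S is a fork and S is not conditioned on; B is a chain and B is not conditioned on; C is a chain and C is not conditioned on — no node blocks this path, so it is active.
Path 4: N → U ← S → B → A
  U is a collider and U is conditioned on, which opens it; S is a fork and S is not conditioned on; B is a chain and B is not conditioned on — no node blocks this path, so it is active.
Because an active path exists, N and A are not d-separated.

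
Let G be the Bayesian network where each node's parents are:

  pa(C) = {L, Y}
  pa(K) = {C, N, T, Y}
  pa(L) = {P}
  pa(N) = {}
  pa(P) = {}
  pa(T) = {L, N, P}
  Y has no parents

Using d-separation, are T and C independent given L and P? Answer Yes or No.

Enumerating the 6 paths from T to C and testing each for blocking by {L, P}:
  1. T → K ← C — K:collider[blocks] ⇒ blocked
  2. T → K ← Y → C — K:collider[blocks]; Y:fork[open] ⇒ blocked
  3. T ← P → L → C — P:fork[blocks]; L:chain[blocks] ⇒ blocked
  4. T ← L → C — L:fork[blocks] ⇒ blocked
  5. T ← N → K ← C — N:fork[open]; K:collider[blocks] ⇒ blocked
  6. T ← N → K ← Y → C — N:fork[open]; K:collider[blocks]; Y:fork[open] ⇒ blocked
Since every path is blocked, d-separation holds.

Yes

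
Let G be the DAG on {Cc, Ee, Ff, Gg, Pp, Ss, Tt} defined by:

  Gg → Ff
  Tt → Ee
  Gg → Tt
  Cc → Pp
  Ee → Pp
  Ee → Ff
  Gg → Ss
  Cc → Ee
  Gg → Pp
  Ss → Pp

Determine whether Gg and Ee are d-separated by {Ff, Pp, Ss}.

Enumerating the 6 paths from Gg to Ee and testing each for blocking by {Ff, Pp, Ss}:
Path 1: Gg → Pp ← Cc → Ee
  Pp is a collider and Pp is conditioned on, which opens it; Cc is a fork and Cc is not conditioned on — no node blocks this path, so it is active.
Path 2: Gg → Pp ← Ee
  Pp is a collider and Pp is conditioned on, which opens it — no node blocks this path, so it is active.
Path 3: Gg → Tt → Ee
  Tt is a chain and Tt is not conditioned on — no node blocks this path, so it is active.
Path 4: Gg → Ff ← Ee
  Ff is a collider and Ff is conditioned on, which opens it — no node blocks this path, so it is active.
Path 5: Gg → Ss → Pp ← Cc → Ee
  Ss is a chain here and Ss is conditioned on, so the path is blocked at Ss.
Path 6: Gg → Ss → Pp ← Ee
  Ss is a chain here and Ss is conditioned on, so the path is blocked at Ss.
Because an active path exists, Gg and Ee are not d-separated.

No — Gg and Ee are not d-separated given {Ff, Pp, Ss}.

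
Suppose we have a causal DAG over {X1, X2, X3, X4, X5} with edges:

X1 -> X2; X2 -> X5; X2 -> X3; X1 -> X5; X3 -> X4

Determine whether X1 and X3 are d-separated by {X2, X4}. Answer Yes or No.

There are 2 undirected paths between X1 and X3; checking each against the conditioning set {X2, X4}:
Path 1: X1 → X2 → X3
  X2 is a chain here and X2 is conditioned on, so the path is blocked at X2.
Path 2: X1 → X5 ← X2 → X3
  X5 is a collider here and neither X5 nor any of its descendants is conditioned on, so the collider stays closed — the path is blocked at X5.
Every path is blocked, so X1 and X3 are d-separated given {X2, X4}.

Yes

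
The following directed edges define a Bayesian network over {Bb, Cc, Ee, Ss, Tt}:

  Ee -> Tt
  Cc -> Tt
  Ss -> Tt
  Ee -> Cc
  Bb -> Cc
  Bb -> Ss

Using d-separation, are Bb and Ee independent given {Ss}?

Yes

We examine all 4 paths between Bb and Ee:
Path 1: Bb → Cc ← Ee
  Cc is a collider here and neither Cc nor any of its descendants is conditioned on, so the collider stays closed — the path is blocked at Cc.
Path 2: Bb → Cc → Tt ← Ee
  Tt is a collider here and neither Tt nor any of its descendants is conditioned on, so the collider stays closed — the path is blocked at Tt.
Path 3: Bb → Ss → Tt ← Cc ← Ee
  Ss is a chain here and Ss is conditioned on, so the path is blocked at Ss.
Path 4: Bb → Ss → Tt ← Ee
  Ss is a chain here and Ss is conditioned on, so the path is blocked at Ss.
Since every path is blocked, d-separation holds.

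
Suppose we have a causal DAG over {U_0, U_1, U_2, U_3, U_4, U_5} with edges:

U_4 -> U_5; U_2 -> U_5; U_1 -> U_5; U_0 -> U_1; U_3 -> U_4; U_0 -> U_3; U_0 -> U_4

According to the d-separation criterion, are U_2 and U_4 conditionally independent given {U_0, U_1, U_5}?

No — U_2 and U_4 are not d-separated given {U_0, U_1, U_5}.

Enumerating the 3 paths from U_2 to U_4 and testing each for blocking by {U_0, U_1, U_5}:
Path 1: U_2 → U_5 ← U_1 ← U_0 → U_4
  U_1 is a chain here and U_1 is conditioned on, so the path is blocked at U_1.
Path 2: U_2 → U_5 ← U_1 ← U_0 → U_3 → U_4
  U_1 is a chain here and U_1 is conditioned on, so the path is blocked at U_1.
Path 3: U_2 → U_5 ← U_4
  U_5 is a collider and U_5 is conditioned on, which opens it — no node blocks this path, so it is active.
Because an active path exists, U_2 and U_4 are not d-separated.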